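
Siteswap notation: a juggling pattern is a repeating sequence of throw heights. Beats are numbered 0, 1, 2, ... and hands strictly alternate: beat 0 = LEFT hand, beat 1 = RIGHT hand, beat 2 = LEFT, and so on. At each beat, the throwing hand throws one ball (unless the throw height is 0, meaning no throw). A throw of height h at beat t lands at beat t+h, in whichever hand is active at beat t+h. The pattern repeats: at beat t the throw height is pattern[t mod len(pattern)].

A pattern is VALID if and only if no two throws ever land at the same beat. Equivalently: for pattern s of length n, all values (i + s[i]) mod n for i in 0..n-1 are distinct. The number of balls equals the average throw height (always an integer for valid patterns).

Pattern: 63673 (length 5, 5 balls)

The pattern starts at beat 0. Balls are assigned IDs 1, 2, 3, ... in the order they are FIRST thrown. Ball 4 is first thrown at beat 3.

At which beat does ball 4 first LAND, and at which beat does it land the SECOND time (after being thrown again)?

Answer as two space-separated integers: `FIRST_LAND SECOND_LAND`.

Beat 0 (L): throw ball1 h=6 -> lands@6:L; in-air after throw: [b1@6:L]
Beat 1 (R): throw ball2 h=3 -> lands@4:L; in-air after throw: [b2@4:L b1@6:L]
Beat 2 (L): throw ball3 h=6 -> lands@8:L; in-air after throw: [b2@4:L b1@6:L b3@8:L]
Beat 3 (R): throw ball4 h=7 -> lands@10:L; in-air after throw: [b2@4:L b1@6:L b3@8:L b4@10:L]
Beat 4 (L): throw ball2 h=3 -> lands@7:R; in-air after throw: [b1@6:L b2@7:R b3@8:L b4@10:L]
Beat 5 (R): throw ball5 h=6 -> lands@11:R; in-air after throw: [b1@6:L b2@7:R b3@8:L b4@10:L b5@11:R]
Beat 6 (L): throw ball1 h=3 -> lands@9:R; in-air after throw: [b2@7:R b3@8:L b1@9:R b4@10:L b5@11:R]
Beat 7 (R): throw ball2 h=6 -> lands@13:R; in-air after throw: [b3@8:L b1@9:R b4@10:L b5@11:R b2@13:R]
Beat 8 (L): throw ball3 h=7 -> lands@15:R; in-air after throw: [b1@9:R b4@10:L b5@11:R b2@13:R b3@15:R]
Beat 9 (R): throw ball1 h=3 -> lands@12:L; in-air after throw: [b4@10:L b5@11:R b1@12:L b2@13:R b3@15:R]
Beat 10 (L): throw ball4 h=6 -> lands@16:L; in-air after throw: [b5@11:R b1@12:L b2@13:R b3@15:R b4@16:L]
Beat 11 (R): throw ball5 h=3 -> lands@14:L; in-air after throw: [b1@12:L b2@13:R b5@14:L b3@15:R b4@16:L]
Beat 12 (L): throw ball1 h=6 -> lands@18:L; in-air after throw: [b2@13:R b5@14:L b3@15:R b4@16:L b1@18:L]
Beat 13 (R): throw ball2 h=7 -> lands@20:L; in-air after throw: [b5@14:L b3@15:R b4@16:L b1@18:L b2@20:L]
Beat 14 (L): throw ball5 h=3 -> lands@17:R; in-air after throw: [b3@15:R b4@16:L b5@17:R b1@18:L b2@20:L]
Beat 15 (R): throw ball3 h=6 -> lands@21:R; in-air after throw: [b4@16:L b5@17:R b1@18:L b2@20:L b3@21:R]
Beat 16 (L): throw ball4 h=3 -> lands@19:R; in-air after throw: [b5@17:R b1@18:L b4@19:R b2@20:L b3@21:R]
Ball 4: thrown@3 h=7 -> first land @10; rethrown@10 h=6 -> second land @16

Answer: 10 16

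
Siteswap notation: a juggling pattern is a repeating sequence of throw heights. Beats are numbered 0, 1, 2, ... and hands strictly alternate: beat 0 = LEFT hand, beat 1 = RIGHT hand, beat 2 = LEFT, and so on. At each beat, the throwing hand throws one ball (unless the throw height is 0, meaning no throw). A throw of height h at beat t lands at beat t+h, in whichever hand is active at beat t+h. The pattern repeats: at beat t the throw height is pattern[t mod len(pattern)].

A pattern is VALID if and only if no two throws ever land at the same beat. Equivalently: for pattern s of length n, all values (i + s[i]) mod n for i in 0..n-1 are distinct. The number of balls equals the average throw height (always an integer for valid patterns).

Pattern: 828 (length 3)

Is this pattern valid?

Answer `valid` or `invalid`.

Answer: valid

Derivation:
i=0: (i + s[i]) mod n = (0 + 8) mod 3 = 2
i=1: (i + s[i]) mod n = (1 + 2) mod 3 = 0
i=2: (i + s[i]) mod n = (2 + 8) mod 3 = 1
Residues: [2, 0, 1], distinct: True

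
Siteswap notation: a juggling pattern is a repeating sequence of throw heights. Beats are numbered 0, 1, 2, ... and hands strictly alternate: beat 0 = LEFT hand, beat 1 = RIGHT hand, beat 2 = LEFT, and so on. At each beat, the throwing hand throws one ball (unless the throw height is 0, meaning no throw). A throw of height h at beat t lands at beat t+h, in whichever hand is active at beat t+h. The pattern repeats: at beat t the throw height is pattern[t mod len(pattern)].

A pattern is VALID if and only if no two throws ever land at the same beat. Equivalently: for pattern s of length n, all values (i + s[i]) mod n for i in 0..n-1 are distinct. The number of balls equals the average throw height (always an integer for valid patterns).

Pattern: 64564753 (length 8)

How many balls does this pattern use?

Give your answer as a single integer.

Answer: 5

Derivation:
Pattern = [6, 4, 5, 6, 4, 7, 5, 3], length n = 8
  position 0: throw height = 6, running sum = 6
  position 1: throw height = 4, running sum = 10
  position 2: throw height = 5, running sum = 15
  position 3: throw height = 6, running sum = 21
  position 4: throw height = 4, running sum = 25
  position 5: throw height = 7, running sum = 32
  position 6: throw height = 5, running sum = 37
  position 7: throw height = 3, running sum = 40
Total sum = 40; balls = sum / n = 40 / 8 = 5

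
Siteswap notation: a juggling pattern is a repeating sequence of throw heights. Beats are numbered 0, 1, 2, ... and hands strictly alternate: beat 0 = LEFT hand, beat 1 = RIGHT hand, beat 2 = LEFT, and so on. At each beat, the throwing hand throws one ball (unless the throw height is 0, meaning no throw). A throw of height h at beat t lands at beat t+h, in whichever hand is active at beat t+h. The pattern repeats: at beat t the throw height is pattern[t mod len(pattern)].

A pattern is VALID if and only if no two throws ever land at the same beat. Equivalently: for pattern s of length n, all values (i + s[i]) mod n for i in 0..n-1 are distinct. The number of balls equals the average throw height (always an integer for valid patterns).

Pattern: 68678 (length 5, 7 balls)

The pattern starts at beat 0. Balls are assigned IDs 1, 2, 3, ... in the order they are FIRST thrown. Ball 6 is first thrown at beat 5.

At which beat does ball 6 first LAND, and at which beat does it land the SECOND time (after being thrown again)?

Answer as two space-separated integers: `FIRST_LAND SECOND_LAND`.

Beat 0 (L): throw ball1 h=6 -> lands@6:L; in-air after throw: [b1@6:L]
Beat 1 (R): throw ball2 h=8 -> lands@9:R; in-air after throw: [b1@6:L b2@9:R]
Beat 2 (L): throw ball3 h=6 -> lands@8:L; in-air after throw: [b1@6:L b3@8:L b2@9:R]
Beat 3 (R): throw ball4 h=7 -> lands@10:L; in-air after throw: [b1@6:L b3@8:L b2@9:R b4@10:L]
Beat 4 (L): throw ball5 h=8 -> lands@12:L; in-air after throw: [b1@6:L b3@8:L b2@9:R b4@10:L b5@12:L]
Beat 5 (R): throw ball6 h=6 -> lands@11:R; in-air after throw: [b1@6:L b3@8:L b2@9:R b4@10:L b6@11:R b5@12:L]
Beat 6 (L): throw ball1 h=8 -> lands@14:L; in-air after throw: [b3@8:L b2@9:R b4@10:L b6@11:R b5@12:L b1@14:L]
Beat 7 (R): throw ball7 h=6 -> lands@13:R; in-air after throw: [b3@8:L b2@9:R b4@10:L b6@11:R b5@12:L b7@13:R b1@14:L]
Beat 8 (L): throw ball3 h=7 -> lands@15:R; in-air after throw: [b2@9:R b4@10:L b6@11:R b5@12:L b7@13:R b1@14:L b3@15:R]
Beat 9 (R): throw ball2 h=8 -> lands@17:R; in-air after throw: [b4@10:L b6@11:R b5@12:L b7@13:R b1@14:L b3@15:R b2@17:R]
Beat 10 (L): throw ball4 h=6 -> lands@16:L; in-air after throw: [b6@11:R b5@12:L b7@13:R b1@14:L b3@15:R b4@16:L b2@17:R]
Beat 11 (R): throw ball6 h=8 -> lands@19:R; in-air after throw: [b5@12:L b7@13:R b1@14:L b3@15:R b4@16:L b2@17:R b6@19:R]
Beat 12 (L): throw ball5 h=6 -> lands@18:L; in-air after throw: [b7@13:R b1@14:L b3@15:R b4@16:L b2@17:R b5@18:L b6@19:R]
Beat 13 (R): throw ball7 h=7 -> lands@20:L; in-air after throw: [b1@14:L b3@15:R b4@16:L b2@17:R b5@18:L b6@19:R b7@20:L]
Beat 14 (L): throw ball1 h=8 -> lands@22:L; in-air after throw: [b3@15:R b4@16:L b2@17:R b5@18:L b6@19:R b7@20:L b1@22:L]
Beat 15 (R): throw ball3 h=6 -> lands@21:R; in-air after throw: [b4@16:L b2@17:R b5@18:L b6@19:R b7@20:L b3@21:R b1@22:L]
Beat 16 (L): throw ball4 h=8 -> lands@24:L; in-air after throw: [b2@17:R b5@18:L b6@19:R b7@20:L b3@21:R b1@22:L b4@24:L]
Beat 17 (R): throw ball2 h=6 -> lands@23:R; in-air after throw: [b5@18:L b6@19:R b7@20:L b3@21:R b1@22:L b2@23:R b4@24:L]
Beat 18 (L): throw ball5 h=7 -> lands@25:R; in-air after throw: [b6@19:R b7@20:L b3@21:R b1@22:L b2@23:R b4@24:L b5@25:R]
Beat 19 (R): throw ball6 h=8 -> lands@27:R; in-air after throw: [b7@20:L b3@21:R b1@22:L b2@23:R b4@24:L b5@25:R b6@27:R]
Ball 6: thrown@5 h=6 -> first land @11; rethrown@11 h=8 -> second land @19

Answer: 11 19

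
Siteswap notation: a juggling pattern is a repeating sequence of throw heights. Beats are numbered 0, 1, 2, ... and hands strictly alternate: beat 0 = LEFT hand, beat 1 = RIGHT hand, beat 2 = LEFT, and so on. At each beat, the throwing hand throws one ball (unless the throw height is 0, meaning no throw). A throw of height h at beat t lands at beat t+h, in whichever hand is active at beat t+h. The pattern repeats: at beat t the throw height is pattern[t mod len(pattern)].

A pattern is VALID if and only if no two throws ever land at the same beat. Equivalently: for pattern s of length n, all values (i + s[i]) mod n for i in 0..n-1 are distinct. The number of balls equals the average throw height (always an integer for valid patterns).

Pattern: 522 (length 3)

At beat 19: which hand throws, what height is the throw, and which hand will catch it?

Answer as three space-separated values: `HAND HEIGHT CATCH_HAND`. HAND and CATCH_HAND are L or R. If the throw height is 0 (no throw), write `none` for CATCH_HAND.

Beat 19: 19 mod 2 = 1, so hand = R
Throw height = pattern[19 mod 3] = pattern[1] = 2
Lands at beat 19+2=21, 21 mod 2 = 1, so catch hand = R

Answer: R 2 R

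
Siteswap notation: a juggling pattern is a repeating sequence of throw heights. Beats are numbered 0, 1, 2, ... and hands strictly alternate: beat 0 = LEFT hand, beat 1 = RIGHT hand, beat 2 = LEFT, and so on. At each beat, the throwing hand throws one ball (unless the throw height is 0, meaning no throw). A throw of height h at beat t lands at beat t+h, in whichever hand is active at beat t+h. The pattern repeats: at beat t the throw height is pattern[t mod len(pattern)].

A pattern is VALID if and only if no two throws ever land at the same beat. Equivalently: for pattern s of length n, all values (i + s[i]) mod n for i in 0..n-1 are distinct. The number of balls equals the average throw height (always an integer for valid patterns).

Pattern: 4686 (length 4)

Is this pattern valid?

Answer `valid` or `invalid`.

Answer: valid

Derivation:
i=0: (i + s[i]) mod n = (0 + 4) mod 4 = 0
i=1: (i + s[i]) mod n = (1 + 6) mod 4 = 3
i=2: (i + s[i]) mod n = (2 + 8) mod 4 = 2
i=3: (i + s[i]) mod n = (3 + 6) mod 4 = 1
Residues: [0, 3, 2, 1], distinct: True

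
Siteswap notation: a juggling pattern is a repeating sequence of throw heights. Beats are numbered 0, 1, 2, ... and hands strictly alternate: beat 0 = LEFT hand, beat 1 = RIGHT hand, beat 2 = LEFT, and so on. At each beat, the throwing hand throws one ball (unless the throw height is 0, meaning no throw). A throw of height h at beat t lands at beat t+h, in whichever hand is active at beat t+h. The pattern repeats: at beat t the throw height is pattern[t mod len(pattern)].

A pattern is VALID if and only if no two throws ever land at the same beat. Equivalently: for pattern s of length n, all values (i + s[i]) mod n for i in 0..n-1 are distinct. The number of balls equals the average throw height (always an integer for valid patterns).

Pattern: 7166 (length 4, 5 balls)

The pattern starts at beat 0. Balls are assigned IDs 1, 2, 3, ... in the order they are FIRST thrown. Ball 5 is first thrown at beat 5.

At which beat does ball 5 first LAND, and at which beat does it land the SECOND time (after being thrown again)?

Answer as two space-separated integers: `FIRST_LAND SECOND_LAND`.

Answer: 6 12

Derivation:
Beat 0 (L): throw ball1 h=7 -> lands@7:R; in-air after throw: [b1@7:R]
Beat 1 (R): throw ball2 h=1 -> lands@2:L; in-air after throw: [b2@2:L b1@7:R]
Beat 2 (L): throw ball2 h=6 -> lands@8:L; in-air after throw: [b1@7:R b2@8:L]
Beat 3 (R): throw ball3 h=6 -> lands@9:R; in-air after throw: [b1@7:R b2@8:L b3@9:R]
Beat 4 (L): throw ball4 h=7 -> lands@11:R; in-air after throw: [b1@7:R b2@8:L b3@9:R b4@11:R]
Beat 5 (R): throw ball5 h=1 -> lands@6:L; in-air after throw: [b5@6:L b1@7:R b2@8:L b3@9:R b4@11:R]
Beat 6 (L): throw ball5 h=6 -> lands@12:L; in-air after throw: [b1@7:R b2@8:L b3@9:R b4@11:R b5@12:L]
Beat 7 (R): throw ball1 h=6 -> lands@13:R; in-air after throw: [b2@8:L b3@9:R b4@11:R b5@12:L b1@13:R]
Beat 8 (L): throw ball2 h=7 -> lands@15:R; in-air after throw: [b3@9:R b4@11:R b5@12:L b1@13:R b2@15:R]
Beat 9 (R): throw ball3 h=1 -> lands@10:L; in-air after throw: [b3@10:L b4@11:R b5@12:L b1@13:R b2@15:R]
Beat 10 (L): throw ball3 h=6 -> lands@16:L; in-air after throw: [b4@11:R b5@12:L b1@13:R b2@15:R b3@16:L]
Beat 11 (R): throw ball4 h=6 -> lands@17:R; in-air after throw: [b5@12:L b1@13:R b2@15:R b3@16:L b4@17:R]
Beat 12 (L): throw ball5 h=7 -> lands@19:R; in-air after throw: [b1@13:R b2@15:R b3@16:L b4@17:R b5@19:R]
Ball 5: thrown@5 h=1 -> first land @6; rethrown@6 h=6 -> second land @12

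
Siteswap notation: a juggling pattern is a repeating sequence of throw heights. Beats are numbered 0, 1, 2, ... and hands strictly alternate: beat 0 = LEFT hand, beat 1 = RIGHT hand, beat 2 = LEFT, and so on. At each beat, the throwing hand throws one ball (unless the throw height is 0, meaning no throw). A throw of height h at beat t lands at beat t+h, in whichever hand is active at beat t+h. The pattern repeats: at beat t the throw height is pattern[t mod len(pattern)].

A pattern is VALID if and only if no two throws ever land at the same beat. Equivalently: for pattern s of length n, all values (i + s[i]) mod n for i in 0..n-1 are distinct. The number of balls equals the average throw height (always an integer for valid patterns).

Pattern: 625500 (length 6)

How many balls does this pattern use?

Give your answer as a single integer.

Pattern = [6, 2, 5, 5, 0, 0], length n = 6
  position 0: throw height = 6, running sum = 6
  position 1: throw height = 2, running sum = 8
  position 2: throw height = 5, running sum = 13
  position 3: throw height = 5, running sum = 18
  position 4: throw height = 0, running sum = 18
  position 5: throw height = 0, running sum = 18
Total sum = 18; balls = sum / n = 18 / 6 = 3

Answer: 3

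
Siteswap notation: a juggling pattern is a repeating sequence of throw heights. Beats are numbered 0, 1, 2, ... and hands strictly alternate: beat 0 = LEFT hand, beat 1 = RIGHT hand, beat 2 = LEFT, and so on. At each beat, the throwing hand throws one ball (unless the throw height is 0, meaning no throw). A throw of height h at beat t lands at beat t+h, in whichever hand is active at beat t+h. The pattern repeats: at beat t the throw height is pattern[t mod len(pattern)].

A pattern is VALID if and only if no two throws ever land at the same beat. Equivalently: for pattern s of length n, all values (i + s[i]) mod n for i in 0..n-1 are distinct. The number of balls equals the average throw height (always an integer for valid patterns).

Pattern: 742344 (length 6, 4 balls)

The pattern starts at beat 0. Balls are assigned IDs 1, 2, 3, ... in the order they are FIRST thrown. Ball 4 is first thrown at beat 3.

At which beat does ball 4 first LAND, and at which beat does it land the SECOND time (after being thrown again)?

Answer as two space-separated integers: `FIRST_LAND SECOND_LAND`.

Beat 0 (L): throw ball1 h=7 -> lands@7:R; in-air after throw: [b1@7:R]
Beat 1 (R): throw ball2 h=4 -> lands@5:R; in-air after throw: [b2@5:R b1@7:R]
Beat 2 (L): throw ball3 h=2 -> lands@4:L; in-air after throw: [b3@4:L b2@5:R b1@7:R]
Beat 3 (R): throw ball4 h=3 -> lands@6:L; in-air after throw: [b3@4:L b2@5:R b4@6:L b1@7:R]
Beat 4 (L): throw ball3 h=4 -> lands@8:L; in-air after throw: [b2@5:R b4@6:L b1@7:R b3@8:L]
Beat 5 (R): throw ball2 h=4 -> lands@9:R; in-air after throw: [b4@6:L b1@7:R b3@8:L b2@9:R]
Beat 6 (L): throw ball4 h=7 -> lands@13:R; in-air after throw: [b1@7:R b3@8:L b2@9:R b4@13:R]
Beat 7 (R): throw ball1 h=4 -> lands@11:R; in-air after throw: [b3@8:L b2@9:R b1@11:R b4@13:R]
Beat 8 (L): throw ball3 h=2 -> lands@10:L; in-air after throw: [b2@9:R b3@10:L b1@11:R b4@13:R]
Beat 9 (R): throw ball2 h=3 -> lands@12:L; in-air after throw: [b3@10:L b1@11:R b2@12:L b4@13:R]
Beat 10 (L): throw ball3 h=4 -> lands@14:L; in-air after throw: [b1@11:R b2@12:L b4@13:R b3@14:L]
Beat 11 (R): throw ball1 h=4 -> lands@15:R; in-air after throw: [b2@12:L b4@13:R b3@14:L b1@15:R]
Beat 12 (L): throw ball2 h=7 -> lands@19:R; in-air after throw: [b4@13:R b3@14:L b1@15:R b2@19:R]
Beat 13 (R): throw ball4 h=4 -> lands@17:R; in-air after throw: [b3@14:L b1@15:R b4@17:R b2@19:R]
Ball 4: thrown@3 h=3 -> first land @6; rethrown@6 h=7 -> second land @13

Answer: 6 13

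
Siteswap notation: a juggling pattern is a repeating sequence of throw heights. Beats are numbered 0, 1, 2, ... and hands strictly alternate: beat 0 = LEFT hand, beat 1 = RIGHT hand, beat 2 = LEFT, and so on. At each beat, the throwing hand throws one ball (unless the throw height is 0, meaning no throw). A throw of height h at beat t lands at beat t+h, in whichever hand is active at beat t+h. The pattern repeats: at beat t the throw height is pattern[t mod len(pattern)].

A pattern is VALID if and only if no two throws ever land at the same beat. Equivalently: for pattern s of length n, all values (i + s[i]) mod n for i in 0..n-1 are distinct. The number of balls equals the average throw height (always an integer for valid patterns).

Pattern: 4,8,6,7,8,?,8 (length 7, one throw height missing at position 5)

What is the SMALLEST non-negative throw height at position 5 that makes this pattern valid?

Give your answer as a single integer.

Answer: 1

Derivation:
i=0: (0 + 4) mod 7 = 4
i=1: (1 + 8) mod 7 = 2
i=2: (2 + 6) mod 7 = 1
i=3: (3 + 7) mod 7 = 3
i=4: (4 + 8) mod 7 = 5
i=5: s[i]=? (unknown)
i=6: (6 + 8) mod 7 = 0
Known residues: [0, 1, 2, 3, 4, 5]; need a permutation of 0..6, so missing residue r = 6
Need (5 + s) mod 7 = 6; smallest s = (6 - 5) mod 7 = 1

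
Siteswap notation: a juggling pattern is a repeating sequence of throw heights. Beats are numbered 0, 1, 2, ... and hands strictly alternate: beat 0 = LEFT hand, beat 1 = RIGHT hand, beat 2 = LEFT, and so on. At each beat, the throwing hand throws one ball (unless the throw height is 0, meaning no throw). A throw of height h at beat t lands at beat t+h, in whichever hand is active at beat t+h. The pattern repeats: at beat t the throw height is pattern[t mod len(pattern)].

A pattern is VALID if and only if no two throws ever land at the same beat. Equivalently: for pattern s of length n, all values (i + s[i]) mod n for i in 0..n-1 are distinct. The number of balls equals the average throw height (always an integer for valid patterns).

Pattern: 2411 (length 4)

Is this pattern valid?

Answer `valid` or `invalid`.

i=0: (i + s[i]) mod n = (0 + 2) mod 4 = 2
i=1: (i + s[i]) mod n = (1 + 4) mod 4 = 1
i=2: (i + s[i]) mod n = (2 + 1) mod 4 = 3
i=3: (i + s[i]) mod n = (3 + 1) mod 4 = 0
Residues: [2, 1, 3, 0], distinct: True

Answer: valid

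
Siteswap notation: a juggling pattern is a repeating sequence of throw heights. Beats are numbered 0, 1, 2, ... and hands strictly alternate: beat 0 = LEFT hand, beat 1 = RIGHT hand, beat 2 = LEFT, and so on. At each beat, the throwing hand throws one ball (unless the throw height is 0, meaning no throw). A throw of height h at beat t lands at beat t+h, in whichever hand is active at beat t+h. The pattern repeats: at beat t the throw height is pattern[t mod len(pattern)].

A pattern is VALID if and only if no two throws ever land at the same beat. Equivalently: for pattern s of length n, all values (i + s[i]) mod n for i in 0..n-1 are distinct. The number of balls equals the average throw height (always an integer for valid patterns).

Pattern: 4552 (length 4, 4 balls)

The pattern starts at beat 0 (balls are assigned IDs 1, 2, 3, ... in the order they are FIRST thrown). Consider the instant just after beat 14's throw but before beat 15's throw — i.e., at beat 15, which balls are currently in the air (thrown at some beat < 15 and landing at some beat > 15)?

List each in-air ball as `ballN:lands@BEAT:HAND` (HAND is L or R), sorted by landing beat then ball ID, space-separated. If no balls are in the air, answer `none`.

Beat 0 (L): throw ball1 h=4 -> lands@4:L; in-air after throw: [b1@4:L]
Beat 1 (R): throw ball2 h=5 -> lands@6:L; in-air after throw: [b1@4:L b2@6:L]
Beat 2 (L): throw ball3 h=5 -> lands@7:R; in-air after throw: [b1@4:L b2@6:L b3@7:R]
Beat 3 (R): throw ball4 h=2 -> lands@5:R; in-air after throw: [b1@4:L b4@5:R b2@6:L b3@7:R]
Beat 4 (L): throw ball1 h=4 -> lands@8:L; in-air after throw: [b4@5:R b2@6:L b3@7:R b1@8:L]
Beat 5 (R): throw ball4 h=5 -> lands@10:L; in-air after throw: [b2@6:L b3@7:R b1@8:L b4@10:L]
Beat 6 (L): throw ball2 h=5 -> lands@11:R; in-air after throw: [b3@7:R b1@8:L b4@10:L b2@11:R]
Beat 7 (R): throw ball3 h=2 -> lands@9:R; in-air after throw: [b1@8:L b3@9:R b4@10:L b2@11:R]
Beat 8 (L): throw ball1 h=4 -> lands@12:L; in-air after throw: [b3@9:R b4@10:L b2@11:R b1@12:L]
Beat 9 (R): throw ball3 h=5 -> lands@14:L; in-air after throw: [b4@10:L b2@11:R b1@12:L b3@14:L]
Beat 10 (L): throw ball4 h=5 -> lands@15:R; in-air after throw: [b2@11:R b1@12:L b3@14:L b4@15:R]
Beat 11 (R): throw ball2 h=2 -> lands@13:R; in-air after throw: [b1@12:L b2@13:R b3@14:L b4@15:R]
Beat 12 (L): throw ball1 h=4 -> lands@16:L; in-air after throw: [b2@13:R b3@14:L b4@15:R b1@16:L]
Beat 13 (R): throw ball2 h=5 -> lands@18:L; in-air after throw: [b3@14:L b4@15:R b1@16:L b2@18:L]
Beat 14 (L): throw ball3 h=5 -> lands@19:R; in-air after throw: [b4@15:R b1@16:L b2@18:L b3@19:R]
Beat 15 (R): throw ball4 h=2 -> lands@17:R; in-air after throw: [b1@16:L b4@17:R b2@18:L b3@19:R]

Answer: ball1:lands@16:L ball2:lands@18:L ball3:lands@19:R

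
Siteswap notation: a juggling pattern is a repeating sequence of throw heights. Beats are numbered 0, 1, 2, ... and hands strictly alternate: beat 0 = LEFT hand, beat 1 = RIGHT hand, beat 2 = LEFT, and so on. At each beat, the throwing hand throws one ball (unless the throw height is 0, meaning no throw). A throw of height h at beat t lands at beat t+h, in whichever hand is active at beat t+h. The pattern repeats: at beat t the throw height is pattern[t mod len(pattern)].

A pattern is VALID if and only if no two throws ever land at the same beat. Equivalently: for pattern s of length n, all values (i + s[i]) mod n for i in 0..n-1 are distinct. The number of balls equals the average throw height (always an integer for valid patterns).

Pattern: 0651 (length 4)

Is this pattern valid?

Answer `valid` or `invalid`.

Answer: invalid

Derivation:
i=0: (i + s[i]) mod n = (0 + 0) mod 4 = 0
i=1: (i + s[i]) mod n = (1 + 6) mod 4 = 3
i=2: (i + s[i]) mod n = (2 + 5) mod 4 = 3
i=3: (i + s[i]) mod n = (3 + 1) mod 4 = 0
Residues: [0, 3, 3, 0], distinct: False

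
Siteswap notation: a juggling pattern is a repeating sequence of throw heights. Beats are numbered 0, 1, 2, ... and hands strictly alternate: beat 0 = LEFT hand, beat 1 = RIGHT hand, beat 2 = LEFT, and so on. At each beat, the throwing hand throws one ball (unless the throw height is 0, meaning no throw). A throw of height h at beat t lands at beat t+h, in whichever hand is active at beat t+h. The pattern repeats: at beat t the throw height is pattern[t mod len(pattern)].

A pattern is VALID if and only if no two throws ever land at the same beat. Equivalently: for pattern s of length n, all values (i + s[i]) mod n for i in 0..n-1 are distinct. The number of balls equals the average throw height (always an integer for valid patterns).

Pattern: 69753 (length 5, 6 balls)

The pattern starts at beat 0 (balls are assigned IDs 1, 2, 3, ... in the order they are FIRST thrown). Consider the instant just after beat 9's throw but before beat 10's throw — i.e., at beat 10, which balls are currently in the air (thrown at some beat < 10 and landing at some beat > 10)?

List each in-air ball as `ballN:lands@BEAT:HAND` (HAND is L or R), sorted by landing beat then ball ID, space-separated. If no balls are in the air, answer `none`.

Beat 0 (L): throw ball1 h=6 -> lands@6:L; in-air after throw: [b1@6:L]
Beat 1 (R): throw ball2 h=9 -> lands@10:L; in-air after throw: [b1@6:L b2@10:L]
Beat 2 (L): throw ball3 h=7 -> lands@9:R; in-air after throw: [b1@6:L b3@9:R b2@10:L]
Beat 3 (R): throw ball4 h=5 -> lands@8:L; in-air after throw: [b1@6:L b4@8:L b3@9:R b2@10:L]
Beat 4 (L): throw ball5 h=3 -> lands@7:R; in-air after throw: [b1@6:L b5@7:R b4@8:L b3@9:R b2@10:L]
Beat 5 (R): throw ball6 h=6 -> lands@11:R; in-air after throw: [b1@6:L b5@7:R b4@8:L b3@9:R b2@10:L b6@11:R]
Beat 6 (L): throw ball1 h=9 -> lands@15:R; in-air after throw: [b5@7:R b4@8:L b3@9:R b2@10:L b6@11:R b1@15:R]
Beat 7 (R): throw ball5 h=7 -> lands@14:L; in-air after throw: [b4@8:L b3@9:R b2@10:L b6@11:R b5@14:L b1@15:R]
Beat 8 (L): throw ball4 h=5 -> lands@13:R; in-air after throw: [b3@9:R b2@10:L b6@11:R b4@13:R b5@14:L b1@15:R]
Beat 9 (R): throw ball3 h=3 -> lands@12:L; in-air after throw: [b2@10:L b6@11:R b3@12:L b4@13:R b5@14:L b1@15:R]
Beat 10 (L): throw ball2 h=6 -> lands@16:L; in-air after throw: [b6@11:R b3@12:L b4@13:R b5@14:L b1@15:R b2@16:L]

Answer: ball6:lands@11:R ball3:lands@12:L ball4:lands@13:R ball5:lands@14:L ball1:lands@15:R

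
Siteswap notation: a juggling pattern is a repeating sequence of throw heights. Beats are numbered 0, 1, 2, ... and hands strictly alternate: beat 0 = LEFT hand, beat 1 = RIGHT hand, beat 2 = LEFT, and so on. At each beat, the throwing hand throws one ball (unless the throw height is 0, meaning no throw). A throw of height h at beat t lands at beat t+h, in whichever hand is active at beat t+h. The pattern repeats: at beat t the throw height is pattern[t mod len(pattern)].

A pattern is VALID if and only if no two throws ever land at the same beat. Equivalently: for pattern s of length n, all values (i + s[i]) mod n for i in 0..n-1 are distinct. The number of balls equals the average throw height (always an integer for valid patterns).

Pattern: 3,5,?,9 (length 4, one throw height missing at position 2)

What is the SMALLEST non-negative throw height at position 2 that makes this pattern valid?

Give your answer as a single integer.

i=0: (0 + 3) mod 4 = 3
i=1: (1 + 5) mod 4 = 2
i=2: s[i]=? (unknown)
i=3: (3 + 9) mod 4 = 0
Known residues: [0, 2, 3]; need a permutation of 0..3, so missing residue r = 1
Need (2 + s) mod 4 = 1; smallest s = (1 - 2) mod 4 = 3

Answer: 3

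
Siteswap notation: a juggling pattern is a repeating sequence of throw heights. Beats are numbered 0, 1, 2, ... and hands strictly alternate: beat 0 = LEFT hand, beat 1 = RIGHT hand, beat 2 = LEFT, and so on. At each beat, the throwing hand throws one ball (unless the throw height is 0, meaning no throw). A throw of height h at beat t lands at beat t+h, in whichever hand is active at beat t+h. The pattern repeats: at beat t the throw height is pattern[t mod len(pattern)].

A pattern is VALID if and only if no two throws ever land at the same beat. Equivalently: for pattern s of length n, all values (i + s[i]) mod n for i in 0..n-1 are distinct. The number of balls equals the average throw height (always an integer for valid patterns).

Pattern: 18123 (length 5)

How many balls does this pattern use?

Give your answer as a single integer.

Answer: 3

Derivation:
Pattern = [1, 8, 1, 2, 3], length n = 5
  position 0: throw height = 1, running sum = 1
  position 1: throw height = 8, running sum = 9
  position 2: throw height = 1, running sum = 10
  position 3: throw height = 2, running sum = 12
  position 4: throw height = 3, running sum = 15
Total sum = 15; balls = sum / n = 15 / 5 = 3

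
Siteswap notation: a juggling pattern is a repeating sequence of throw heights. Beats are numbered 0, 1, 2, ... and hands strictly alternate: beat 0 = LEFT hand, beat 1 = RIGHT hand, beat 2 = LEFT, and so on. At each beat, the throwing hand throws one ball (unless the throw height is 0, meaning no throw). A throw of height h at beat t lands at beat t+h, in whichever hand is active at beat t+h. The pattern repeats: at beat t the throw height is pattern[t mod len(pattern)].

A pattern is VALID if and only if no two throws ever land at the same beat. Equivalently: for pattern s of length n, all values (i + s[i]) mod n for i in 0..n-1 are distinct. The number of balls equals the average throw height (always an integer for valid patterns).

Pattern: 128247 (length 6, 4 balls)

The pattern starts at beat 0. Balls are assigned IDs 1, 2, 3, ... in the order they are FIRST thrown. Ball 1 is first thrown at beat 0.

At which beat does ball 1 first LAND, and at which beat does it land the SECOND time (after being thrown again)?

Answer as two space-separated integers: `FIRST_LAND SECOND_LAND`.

Beat 0 (L): throw ball1 h=1 -> lands@1:R; in-air after throw: [b1@1:R]
Beat 1 (R): throw ball1 h=2 -> lands@3:R; in-air after throw: [b1@3:R]
Beat 2 (L): throw ball2 h=8 -> lands@10:L; in-air after throw: [b1@3:R b2@10:L]
Beat 3 (R): throw ball1 h=2 -> lands@5:R; in-air after throw: [b1@5:R b2@10:L]
Ball 1: thrown@0 h=1 -> first land @1; rethrown@1 h=2 -> second land @3

Answer: 1 3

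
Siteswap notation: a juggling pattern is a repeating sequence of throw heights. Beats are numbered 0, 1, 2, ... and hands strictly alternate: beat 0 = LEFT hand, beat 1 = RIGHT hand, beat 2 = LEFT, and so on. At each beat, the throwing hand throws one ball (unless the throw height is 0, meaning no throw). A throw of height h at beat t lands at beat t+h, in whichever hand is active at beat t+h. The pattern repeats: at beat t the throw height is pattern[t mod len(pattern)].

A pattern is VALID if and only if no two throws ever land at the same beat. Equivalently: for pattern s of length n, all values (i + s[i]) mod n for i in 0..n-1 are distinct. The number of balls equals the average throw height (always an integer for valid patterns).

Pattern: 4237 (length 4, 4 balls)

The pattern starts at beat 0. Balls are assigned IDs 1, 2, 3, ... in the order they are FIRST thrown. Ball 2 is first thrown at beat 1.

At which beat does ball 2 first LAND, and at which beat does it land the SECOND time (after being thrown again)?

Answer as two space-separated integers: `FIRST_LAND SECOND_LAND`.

Beat 0 (L): throw ball1 h=4 -> lands@4:L; in-air after throw: [b1@4:L]
Beat 1 (R): throw ball2 h=2 -> lands@3:R; in-air after throw: [b2@3:R b1@4:L]
Beat 2 (L): throw ball3 h=3 -> lands@5:R; in-air after throw: [b2@3:R b1@4:L b3@5:R]
Beat 3 (R): throw ball2 h=7 -> lands@10:L; in-air after throw: [b1@4:L b3@5:R b2@10:L]
Beat 4 (L): throw ball1 h=4 -> lands@8:L; in-air after throw: [b3@5:R b1@8:L b2@10:L]
Beat 5 (R): throw ball3 h=2 -> lands@7:R; in-air after throw: [b3@7:R b1@8:L b2@10:L]
Beat 6 (L): throw ball4 h=3 -> lands@9:R; in-air after throw: [b3@7:R b1@8:L b4@9:R b2@10:L]
Beat 7 (R): throw ball3 h=7 -> lands@14:L; in-air after throw: [b1@8:L b4@9:R b2@10:L b3@14:L]
Beat 8 (L): throw ball1 h=4 -> lands@12:L; in-air after throw: [b4@9:R b2@10:L b1@12:L b3@14:L]
Beat 9 (R): throw ball4 h=2 -> lands@11:R; in-air after throw: [b2@10:L b4@11:R b1@12:L b3@14:L]
Beat 10 (L): throw ball2 h=3 -> lands@13:R; in-air after throw: [b4@11:R b1@12:L b2@13:R b3@14:L]
Ball 2: thrown@1 h=2 -> first land @3; rethrown@3 h=7 -> second land @10

Answer: 3 10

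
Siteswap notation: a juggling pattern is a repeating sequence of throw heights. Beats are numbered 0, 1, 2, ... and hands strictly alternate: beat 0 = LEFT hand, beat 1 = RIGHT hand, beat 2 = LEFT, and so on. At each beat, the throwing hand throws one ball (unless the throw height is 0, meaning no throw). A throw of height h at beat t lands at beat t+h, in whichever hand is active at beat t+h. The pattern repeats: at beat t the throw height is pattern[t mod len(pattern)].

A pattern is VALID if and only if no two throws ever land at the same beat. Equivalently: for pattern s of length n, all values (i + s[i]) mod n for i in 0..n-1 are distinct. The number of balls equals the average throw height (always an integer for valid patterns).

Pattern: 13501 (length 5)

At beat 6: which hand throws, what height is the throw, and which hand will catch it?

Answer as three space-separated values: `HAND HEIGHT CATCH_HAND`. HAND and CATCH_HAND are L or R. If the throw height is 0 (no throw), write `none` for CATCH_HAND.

Beat 6: 6 mod 2 = 0, so hand = L
Throw height = pattern[6 mod 5] = pattern[1] = 3
Lands at beat 6+3=9, 9 mod 2 = 1, so catch hand = R

Answer: L 3 R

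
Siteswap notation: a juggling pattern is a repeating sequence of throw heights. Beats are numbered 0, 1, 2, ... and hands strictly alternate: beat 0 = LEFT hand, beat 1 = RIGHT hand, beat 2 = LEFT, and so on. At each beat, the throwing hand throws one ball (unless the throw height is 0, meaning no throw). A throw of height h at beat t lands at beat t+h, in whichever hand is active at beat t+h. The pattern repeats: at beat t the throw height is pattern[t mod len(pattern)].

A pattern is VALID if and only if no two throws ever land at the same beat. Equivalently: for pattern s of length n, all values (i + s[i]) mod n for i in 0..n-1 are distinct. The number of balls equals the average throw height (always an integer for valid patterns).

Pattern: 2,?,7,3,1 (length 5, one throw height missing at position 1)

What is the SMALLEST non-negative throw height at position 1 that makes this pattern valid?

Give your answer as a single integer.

i=0: (0 + 2) mod 5 = 2
i=1: s[i]=? (unknown)
i=2: (2 + 7) mod 5 = 4
i=3: (3 + 3) mod 5 = 1
i=4: (4 + 1) mod 5 = 0
Known residues: [0, 1, 2, 4]; need a permutation of 0..4, so missing residue r = 3
Need (1 + s) mod 5 = 3; smallest s = (3 - 1) mod 5 = 2

Answer: 2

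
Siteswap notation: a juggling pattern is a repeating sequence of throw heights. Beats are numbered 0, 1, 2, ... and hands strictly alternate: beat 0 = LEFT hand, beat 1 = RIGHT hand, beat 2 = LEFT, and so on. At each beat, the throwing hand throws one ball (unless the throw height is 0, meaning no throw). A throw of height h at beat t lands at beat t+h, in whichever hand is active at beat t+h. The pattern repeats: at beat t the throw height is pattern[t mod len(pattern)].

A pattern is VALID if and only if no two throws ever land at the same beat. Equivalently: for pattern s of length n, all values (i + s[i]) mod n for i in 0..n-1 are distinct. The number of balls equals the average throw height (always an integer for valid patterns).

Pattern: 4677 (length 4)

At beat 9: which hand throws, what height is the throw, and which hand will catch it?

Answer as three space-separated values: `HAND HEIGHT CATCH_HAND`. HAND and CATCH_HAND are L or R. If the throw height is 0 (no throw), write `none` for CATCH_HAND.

Beat 9: 9 mod 2 = 1, so hand = R
Throw height = pattern[9 mod 4] = pattern[1] = 6
Lands at beat 9+6=15, 15 mod 2 = 1, so catch hand = R

Answer: R 6 R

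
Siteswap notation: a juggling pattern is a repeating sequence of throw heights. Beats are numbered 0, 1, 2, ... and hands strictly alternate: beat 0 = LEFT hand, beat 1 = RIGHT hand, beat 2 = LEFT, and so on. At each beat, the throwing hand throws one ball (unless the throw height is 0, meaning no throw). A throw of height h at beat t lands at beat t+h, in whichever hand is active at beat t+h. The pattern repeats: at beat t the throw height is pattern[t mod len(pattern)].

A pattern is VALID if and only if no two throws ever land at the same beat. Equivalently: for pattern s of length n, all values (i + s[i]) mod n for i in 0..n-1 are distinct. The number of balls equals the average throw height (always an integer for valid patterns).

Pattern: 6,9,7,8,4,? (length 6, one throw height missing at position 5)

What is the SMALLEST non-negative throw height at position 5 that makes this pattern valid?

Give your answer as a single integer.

i=0: (0 + 6) mod 6 = 0
i=1: (1 + 9) mod 6 = 4
i=2: (2 + 7) mod 6 = 3
i=3: (3 + 8) mod 6 = 5
i=4: (4 + 4) mod 6 = 2
i=5: s[i]=? (unknown)
Known residues: [0, 2, 3, 4, 5]; need a permutation of 0..5, so missing residue r = 1
Need (5 + s) mod 6 = 1; smallest s = (1 - 5) mod 6 = 2

Answer: 2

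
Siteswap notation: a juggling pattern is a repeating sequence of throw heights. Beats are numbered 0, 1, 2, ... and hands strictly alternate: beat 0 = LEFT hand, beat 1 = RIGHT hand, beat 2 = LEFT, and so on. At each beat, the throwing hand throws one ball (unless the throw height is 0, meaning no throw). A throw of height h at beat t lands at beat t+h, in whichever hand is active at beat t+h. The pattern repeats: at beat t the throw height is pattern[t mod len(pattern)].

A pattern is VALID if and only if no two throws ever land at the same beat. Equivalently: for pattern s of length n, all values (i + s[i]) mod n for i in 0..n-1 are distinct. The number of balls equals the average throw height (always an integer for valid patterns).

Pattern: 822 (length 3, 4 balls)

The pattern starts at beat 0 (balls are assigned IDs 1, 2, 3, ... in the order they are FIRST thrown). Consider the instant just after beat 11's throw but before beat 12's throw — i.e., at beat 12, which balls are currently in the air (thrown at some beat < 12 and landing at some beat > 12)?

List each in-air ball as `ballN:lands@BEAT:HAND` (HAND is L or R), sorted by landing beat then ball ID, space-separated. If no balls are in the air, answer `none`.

Beat 0 (L): throw ball1 h=8 -> lands@8:L; in-air after throw: [b1@8:L]
Beat 1 (R): throw ball2 h=2 -> lands@3:R; in-air after throw: [b2@3:R b1@8:L]
Beat 2 (L): throw ball3 h=2 -> lands@4:L; in-air after throw: [b2@3:R b3@4:L b1@8:L]
Beat 3 (R): throw ball2 h=8 -> lands@11:R; in-air after throw: [b3@4:L b1@8:L b2@11:R]
Beat 4 (L): throw ball3 h=2 -> lands@6:L; in-air after throw: [b3@6:L b1@8:L b2@11:R]
Beat 5 (R): throw ball4 h=2 -> lands@7:R; in-air after throw: [b3@6:L b4@7:R b1@8:L b2@11:R]
Beat 6 (L): throw ball3 h=8 -> lands@14:L; in-air after throw: [b4@7:R b1@8:L b2@11:R b3@14:L]
Beat 7 (R): throw ball4 h=2 -> lands@9:R; in-air after throw: [b1@8:L b4@9:R b2@11:R b3@14:L]
Beat 8 (L): throw ball1 h=2 -> lands@10:L; in-air after throw: [b4@9:R b1@10:L b2@11:R b3@14:L]
Beat 9 (R): throw ball4 h=8 -> lands@17:R; in-air after throw: [b1@10:L b2@11:R b3@14:L b4@17:R]
Beat 10 (L): throw ball1 h=2 -> lands@12:L; in-air after throw: [b2@11:R b1@12:L b3@14:L b4@17:R]
Beat 11 (R): throw ball2 h=2 -> lands@13:R; in-air after throw: [b1@12:L b2@13:R b3@14:L b4@17:R]
Beat 12 (L): throw ball1 h=8 -> lands@20:L; in-air after throw: [b2@13:R b3@14:L b4@17:R b1@20:L]

Answer: ball2:lands@13:R ball3:lands@14:L ball4:lands@17:R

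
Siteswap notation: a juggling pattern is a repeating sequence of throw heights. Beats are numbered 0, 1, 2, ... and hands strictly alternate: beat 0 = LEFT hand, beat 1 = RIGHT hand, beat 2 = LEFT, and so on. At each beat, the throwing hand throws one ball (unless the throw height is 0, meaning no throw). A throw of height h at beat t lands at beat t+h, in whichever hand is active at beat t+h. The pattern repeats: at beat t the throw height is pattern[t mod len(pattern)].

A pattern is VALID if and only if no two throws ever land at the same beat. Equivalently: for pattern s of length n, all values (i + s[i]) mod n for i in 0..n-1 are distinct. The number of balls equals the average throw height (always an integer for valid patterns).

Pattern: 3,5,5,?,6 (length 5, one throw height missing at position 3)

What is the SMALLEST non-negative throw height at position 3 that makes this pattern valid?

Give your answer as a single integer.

i=0: (0 + 3) mod 5 = 3
i=1: (1 + 5) mod 5 = 1
i=2: (2 + 5) mod 5 = 2
i=3: s[i]=? (unknown)
i=4: (4 + 6) mod 5 = 0
Known residues: [0, 1, 2, 3]; need a permutation of 0..4, so missing residue r = 4
Need (3 + s) mod 5 = 4; smallest s = (4 - 3) mod 5 = 1

Answer: 1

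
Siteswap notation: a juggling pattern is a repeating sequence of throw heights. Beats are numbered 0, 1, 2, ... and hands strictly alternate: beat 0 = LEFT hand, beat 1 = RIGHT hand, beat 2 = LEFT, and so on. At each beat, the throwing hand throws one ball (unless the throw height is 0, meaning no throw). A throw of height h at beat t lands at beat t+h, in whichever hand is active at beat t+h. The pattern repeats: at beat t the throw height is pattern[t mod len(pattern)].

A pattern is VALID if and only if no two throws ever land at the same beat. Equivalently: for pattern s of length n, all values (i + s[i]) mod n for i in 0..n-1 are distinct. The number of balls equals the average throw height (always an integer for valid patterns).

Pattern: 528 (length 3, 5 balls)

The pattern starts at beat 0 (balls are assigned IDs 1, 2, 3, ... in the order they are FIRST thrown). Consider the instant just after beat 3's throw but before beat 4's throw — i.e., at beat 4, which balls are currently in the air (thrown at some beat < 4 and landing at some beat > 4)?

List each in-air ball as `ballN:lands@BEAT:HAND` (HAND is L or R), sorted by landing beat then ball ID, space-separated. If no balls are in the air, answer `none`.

Beat 0 (L): throw ball1 h=5 -> lands@5:R; in-air after throw: [b1@5:R]
Beat 1 (R): throw ball2 h=2 -> lands@3:R; in-air after throw: [b2@3:R b1@5:R]
Beat 2 (L): throw ball3 h=8 -> lands@10:L; in-air after throw: [b2@3:R b1@5:R b3@10:L]
Beat 3 (R): throw ball2 h=5 -> lands@8:L; in-air after throw: [b1@5:R b2@8:L b3@10:L]
Beat 4 (L): throw ball4 h=2 -> lands@6:L; in-air after throw: [b1@5:R b4@6:L b2@8:L b3@10:L]

Answer: ball1:lands@5:R ball2:lands@8:L ball3:lands@10:L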